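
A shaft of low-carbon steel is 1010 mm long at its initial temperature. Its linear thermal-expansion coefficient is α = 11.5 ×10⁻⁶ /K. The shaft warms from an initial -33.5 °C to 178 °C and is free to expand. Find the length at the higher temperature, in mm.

ΔT = 178 − (-33.5) = 211.5 K.
ΔL = α·L₀·ΔT = 11.5×10⁻⁶ × 1010 mm × 211.5 K = 2.46 mm.
L = L₀ + ΔL = 1010 + 2.46 = 1012.5 mm.

1012.5 mm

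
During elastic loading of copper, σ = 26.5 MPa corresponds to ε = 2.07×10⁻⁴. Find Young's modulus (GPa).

E = σ/ε = 26.5 MPa / 2.07×10⁻⁴ = 128000 MPa = 128 GPa.

128 GPa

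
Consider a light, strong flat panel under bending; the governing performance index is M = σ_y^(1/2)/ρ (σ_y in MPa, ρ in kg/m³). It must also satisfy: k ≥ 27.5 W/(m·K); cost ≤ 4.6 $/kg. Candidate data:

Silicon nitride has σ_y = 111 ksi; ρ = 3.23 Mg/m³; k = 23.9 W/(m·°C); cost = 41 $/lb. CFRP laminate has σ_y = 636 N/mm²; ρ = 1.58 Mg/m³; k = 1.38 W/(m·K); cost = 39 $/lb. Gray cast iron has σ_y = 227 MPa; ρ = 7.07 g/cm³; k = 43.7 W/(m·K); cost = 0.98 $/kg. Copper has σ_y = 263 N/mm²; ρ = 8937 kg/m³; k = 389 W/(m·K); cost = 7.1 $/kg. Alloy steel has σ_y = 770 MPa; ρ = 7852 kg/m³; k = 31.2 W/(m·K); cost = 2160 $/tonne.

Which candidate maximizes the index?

alloy steel

Screen on constraints: k ≥ 27.5 W/(m·K); cost ≤ 4.6 $/kg. Survivors: gray cast iron, alloy steel.
After converting to SI:
  gray cast iron: σ_y = 227.0 MPa, ρ = 7070 kg/m³
  alloy steel: σ_y = 770.0 MPa, ρ = 7852 kg/m³
  alloy steel: M = 3.53×10⁻³
  gray cast iron: M = 2.13×10⁻³
Alloy steel has the largest M.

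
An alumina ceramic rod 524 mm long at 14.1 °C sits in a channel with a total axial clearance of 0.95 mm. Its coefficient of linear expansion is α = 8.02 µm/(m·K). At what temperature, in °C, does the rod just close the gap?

α·L₀·ΔT = 0.95 mm ⇒ ΔT = 0.95 / (8.02×10⁻⁶ × 524.0) = 226.1 K.
T = 14.1 + 226.1 = 240.2 °C.

240 °C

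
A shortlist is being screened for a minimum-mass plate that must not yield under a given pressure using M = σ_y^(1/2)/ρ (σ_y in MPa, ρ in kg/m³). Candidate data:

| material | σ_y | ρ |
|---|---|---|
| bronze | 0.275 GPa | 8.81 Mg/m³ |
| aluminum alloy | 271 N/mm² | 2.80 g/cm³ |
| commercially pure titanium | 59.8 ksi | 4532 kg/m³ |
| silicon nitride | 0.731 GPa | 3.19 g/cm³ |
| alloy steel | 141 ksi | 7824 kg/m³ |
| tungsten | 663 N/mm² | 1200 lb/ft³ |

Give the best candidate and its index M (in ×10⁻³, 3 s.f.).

silicon nitride, M = 8.48×10⁻³

In SI units:
  bronze: σ_y = 275.0 MPa, ρ = 8810 kg/m³
  aluminum alloy: σ_y = 271.0 MPa, ρ = 2800 kg/m³
  commercially pure titanium: σ_y = 412.3 MPa, ρ = 4532 kg/m³
  silicon nitride: σ_y = 731.0 MPa, ρ = 3190 kg/m³
  alloy steel: σ_y = 972.2 MPa, ρ = 7824 kg/m³
  tungsten: σ_y = 663.0 MPa, ρ = 19220 kg/m³
  silicon nitride: M = 8.48×10⁻³
  aluminum alloy: M = 5.88×10⁻³
  commercially pure titanium: M = 4.48×10⁻³
  alloy steel: M = 3.99×10⁻³
  bronze: M = 1.88×10⁻³
  tungsten: M = 1.34×10⁻³
Silicon nitride has the largest M.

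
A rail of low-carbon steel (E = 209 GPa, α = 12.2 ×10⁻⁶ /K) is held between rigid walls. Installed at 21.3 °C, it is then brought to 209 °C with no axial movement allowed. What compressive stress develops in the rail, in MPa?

ΔT = 187.7 K. Constrained thermal stress σ = E·α·ΔT = 209.0×10³ MPa × 12.2×10⁻⁶ × 187.7 = 479 MPa (compressive).

479 MPa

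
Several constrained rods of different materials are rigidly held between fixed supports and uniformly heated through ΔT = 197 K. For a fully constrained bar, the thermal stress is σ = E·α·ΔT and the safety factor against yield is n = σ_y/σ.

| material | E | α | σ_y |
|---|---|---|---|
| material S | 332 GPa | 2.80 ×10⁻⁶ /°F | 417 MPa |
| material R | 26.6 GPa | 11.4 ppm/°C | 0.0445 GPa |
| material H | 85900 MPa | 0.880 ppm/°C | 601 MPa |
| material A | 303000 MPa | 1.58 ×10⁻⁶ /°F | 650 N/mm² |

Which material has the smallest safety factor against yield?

material R

Converting E to GPa, α to ×10⁻⁶/K, σ_y to MPa, then σ and n for each:
  material S: E = 332.0, α = 5.04, σ_y = 417.0 → σ = 330 MPa, n = 1.27
  material R: E = 26.60, α = 11.4, σ_y = 44.50 → σ = 59.7 MPa, n = 0.745
  material H: E = 85.90, α = 0.880, σ_y = 601.0 → σ = 14.9 MPa, n = 40.4
  material A: E = 303.0, α = 2.84, σ_y = 650.0 → σ = 170 MPa, n = 3.83
The minimum is material R at n = 0.745.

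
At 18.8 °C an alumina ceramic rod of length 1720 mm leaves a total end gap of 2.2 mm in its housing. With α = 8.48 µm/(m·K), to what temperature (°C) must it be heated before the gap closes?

170 °C

α·L₀·ΔT = 2.2 mm ⇒ ΔT = 2.2 / (8.48×10⁻⁶ × 1720.0) = 150.8 K.
T = 18.8 + 150.8 = 169.6 °C.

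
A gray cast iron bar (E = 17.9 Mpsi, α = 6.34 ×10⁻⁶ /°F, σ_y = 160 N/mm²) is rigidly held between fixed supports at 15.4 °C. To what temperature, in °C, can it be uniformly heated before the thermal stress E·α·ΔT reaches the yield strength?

129 °C

E = 17.9 Mpsi = 123.4 GPa.
α = 6.34×10⁻⁶/°F × 9/5 = 11.4×10⁻⁶/K.
σ_y = 160 N/mm² = 160.0 MPa.
E·α·ΔT = 160.0 MPa ⇒ ΔT = 160.0 / (123.4×10³ × 11.4×10⁻⁶) = 113.6 K.
T = 15.4 + 113.6 = 129.0 °C.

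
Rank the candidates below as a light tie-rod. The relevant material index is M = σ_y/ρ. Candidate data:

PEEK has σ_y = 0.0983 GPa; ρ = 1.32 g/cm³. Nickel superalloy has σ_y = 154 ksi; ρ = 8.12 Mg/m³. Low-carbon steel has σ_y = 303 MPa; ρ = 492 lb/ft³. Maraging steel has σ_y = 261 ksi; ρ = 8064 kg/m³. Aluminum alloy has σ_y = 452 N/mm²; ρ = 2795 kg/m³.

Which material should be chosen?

maraging steel

Normalizing units and computing the index:
  PEEK: σ_y = 98.30 MPa, ρ = 1320 kg/m³
  nickel superalloy: σ_y = 1062 MPa, ρ = 8120 kg/m³
  low-carbon steel: σ_y = 303.0 MPa, ρ = 7881 kg/m³
  maraging steel: σ_y = 1800 MPa, ρ = 8064 kg/m³
  aluminum alloy: σ_y = 452.0 MPa, ρ = 2795 kg/m³
  maraging steel: M = 223 kN·m/kg
  aluminum alloy: M = 162 kN·m/kg
  nickel superalloy: M = 131 kN·m/kg
  PEEK: M = 74.5 kN·m/kg
  low-carbon steel: M = 38.4 kN·m/kg
The maximum is for maraging steel.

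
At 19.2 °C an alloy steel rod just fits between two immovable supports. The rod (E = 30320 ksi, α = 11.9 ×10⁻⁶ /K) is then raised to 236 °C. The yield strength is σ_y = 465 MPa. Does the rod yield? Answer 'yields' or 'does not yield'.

yields

E = 30320 ksi = 209.0 GPa.
ΔT = 216.8 K. Constrained thermal stress σ = E·α·ΔT = 209.0×10³ MPa × 11.9×10⁻⁶ × 216.8 = 539 MPa (compressive).
Compare to σ_y = 465 MPa: σ ≥ σ_y, so it yields.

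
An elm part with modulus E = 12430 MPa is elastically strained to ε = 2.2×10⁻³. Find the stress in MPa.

27.3 MPa

E = 12430 MPa = 12.43 GPa.
σ = E·ε = 12430 MPa × 2.2×10⁻³ = 27.3 MPa.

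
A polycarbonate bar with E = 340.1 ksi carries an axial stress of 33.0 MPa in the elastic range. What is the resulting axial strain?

E = 340.1 ksi = 2.345 GPa = 2345 MPa.
ε = σ/E = 33.0 / 2345 = 0.0141.

0.0141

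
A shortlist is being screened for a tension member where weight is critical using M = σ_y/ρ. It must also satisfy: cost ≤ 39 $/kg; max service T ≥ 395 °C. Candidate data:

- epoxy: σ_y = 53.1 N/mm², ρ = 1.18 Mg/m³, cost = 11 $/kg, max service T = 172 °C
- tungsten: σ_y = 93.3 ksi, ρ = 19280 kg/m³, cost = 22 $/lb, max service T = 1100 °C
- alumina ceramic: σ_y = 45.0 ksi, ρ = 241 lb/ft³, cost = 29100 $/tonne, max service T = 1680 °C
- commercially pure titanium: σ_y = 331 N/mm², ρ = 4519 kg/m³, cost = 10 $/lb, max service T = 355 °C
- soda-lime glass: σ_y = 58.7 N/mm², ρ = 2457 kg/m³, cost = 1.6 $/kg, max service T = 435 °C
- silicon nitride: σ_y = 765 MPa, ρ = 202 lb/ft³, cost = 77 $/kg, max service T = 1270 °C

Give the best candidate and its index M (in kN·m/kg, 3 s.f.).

Screen on constraints: cost ≤ 39 $/kg; max service T ≥ 395 °C. Survivors: alumina ceramic, soda-lime glass.
Putting every candidate on a common basis:
  alumina ceramic: σ_y = 310.3 MPa, ρ = 3860 kg/m³
  soda-lime glass: σ_y = 58.70 MPa, ρ = 2457 kg/m³
  alumina ceramic: M = 80.4 kN·m/kg
  soda-lime glass: M = 23.9 kN·m/kg
Highest index: alumina ceramic.

alumina ceramic, M = 80.4 kN·m/kg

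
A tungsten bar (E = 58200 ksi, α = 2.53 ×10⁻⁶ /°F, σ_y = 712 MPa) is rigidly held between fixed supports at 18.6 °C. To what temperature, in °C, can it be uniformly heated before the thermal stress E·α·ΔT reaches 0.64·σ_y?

268 °C

E = 58200 ksi = 401.3 GPa.
α = 2.53×10⁻⁶/°F × 9/5 = 4.55×10⁻⁶/K.
E·α·ΔT = 455.7 MPa ⇒ ΔT = 455.7 / (401.3×10³ × 4.55×10⁻⁶) = 249.4 K.
T = 18.6 + 249.4 = 268.0 °C.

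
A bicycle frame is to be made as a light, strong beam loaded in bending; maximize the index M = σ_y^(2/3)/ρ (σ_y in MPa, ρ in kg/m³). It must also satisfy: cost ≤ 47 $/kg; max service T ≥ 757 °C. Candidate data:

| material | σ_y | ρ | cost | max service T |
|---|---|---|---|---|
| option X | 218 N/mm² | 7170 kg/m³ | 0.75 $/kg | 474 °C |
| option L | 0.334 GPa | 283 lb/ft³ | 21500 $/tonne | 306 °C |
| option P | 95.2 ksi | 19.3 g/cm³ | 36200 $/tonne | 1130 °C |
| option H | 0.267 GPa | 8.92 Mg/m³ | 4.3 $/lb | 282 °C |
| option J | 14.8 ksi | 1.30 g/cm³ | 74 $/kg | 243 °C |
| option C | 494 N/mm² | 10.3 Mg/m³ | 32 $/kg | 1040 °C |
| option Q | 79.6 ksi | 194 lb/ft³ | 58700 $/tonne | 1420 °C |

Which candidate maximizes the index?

option C

Screen on constraints: cost ≤ 47 $/kg; max service T ≥ 757 °C. Survivors: option P, option C.
Putting every candidate on a common basis:
  option P: σ_y = 656.4 MPa, ρ = 19300 kg/m³
  option C: σ_y = 494.0 MPa, ρ = 10300 kg/m³
  option C: M = 6.07×10⁻³
  option P: M = 3.91×10⁻³
Highest index: option C.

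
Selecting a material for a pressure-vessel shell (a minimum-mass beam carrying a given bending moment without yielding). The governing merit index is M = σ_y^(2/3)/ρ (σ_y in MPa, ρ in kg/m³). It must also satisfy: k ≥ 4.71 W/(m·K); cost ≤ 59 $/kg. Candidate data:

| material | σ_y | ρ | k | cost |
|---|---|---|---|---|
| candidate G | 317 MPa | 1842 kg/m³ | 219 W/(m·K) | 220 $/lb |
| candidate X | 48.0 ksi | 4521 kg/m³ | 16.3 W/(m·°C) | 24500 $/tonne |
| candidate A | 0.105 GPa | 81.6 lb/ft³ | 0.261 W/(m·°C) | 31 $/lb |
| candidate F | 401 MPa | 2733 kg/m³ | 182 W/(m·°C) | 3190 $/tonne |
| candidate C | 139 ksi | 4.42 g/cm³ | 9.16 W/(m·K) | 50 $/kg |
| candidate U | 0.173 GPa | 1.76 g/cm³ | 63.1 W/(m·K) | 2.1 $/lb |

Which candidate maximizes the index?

Screen on constraints: k ≥ 4.71 W/(m·K); cost ≤ 59 $/kg. Survivors: candidate X, candidate F, candidate C, candidate U.
Convert each candidate to consistent units, then evaluate M:
  candidate X: σ_y = 330.9 MPa, ρ = 4521 kg/m³
  candidate F: σ_y = 401.0 MPa, ρ = 2733 kg/m³
  candidate C: σ_y = 958.4 MPa, ρ = 4420 kg/m³
  candidate U: σ_y = 173.0 MPa, ρ = 1760 kg/m³
  candidate C: M = 22.0×10⁻³
  candidate F: M = 19.9×10⁻³
  candidate U: M = 17.6×10⁻³
  candidate X: M = 10.6×10⁻³
Highest index: candidate C.

candidate C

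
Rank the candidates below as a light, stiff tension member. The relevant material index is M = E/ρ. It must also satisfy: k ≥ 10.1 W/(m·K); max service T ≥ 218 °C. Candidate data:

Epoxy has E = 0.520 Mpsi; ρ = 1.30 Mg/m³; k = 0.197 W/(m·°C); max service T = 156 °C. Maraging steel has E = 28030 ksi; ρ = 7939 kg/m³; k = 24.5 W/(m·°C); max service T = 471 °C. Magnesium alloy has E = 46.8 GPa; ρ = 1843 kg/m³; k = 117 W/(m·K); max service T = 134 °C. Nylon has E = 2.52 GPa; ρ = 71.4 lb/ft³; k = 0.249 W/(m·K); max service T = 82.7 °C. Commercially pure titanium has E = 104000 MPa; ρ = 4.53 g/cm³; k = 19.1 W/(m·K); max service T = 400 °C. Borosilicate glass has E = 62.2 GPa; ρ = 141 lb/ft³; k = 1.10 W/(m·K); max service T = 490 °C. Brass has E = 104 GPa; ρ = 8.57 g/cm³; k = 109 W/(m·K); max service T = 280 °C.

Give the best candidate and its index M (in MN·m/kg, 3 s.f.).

maraging steel, M = 24.3 MN·m/kg

Screen on constraints: k ≥ 10.1 W/(m·K); max service T ≥ 218 °C. Survivors: maraging steel, commercially pure titanium, brass.
After converting to SI:
  maraging steel: E = 193.3 GPa, ρ = 7939 kg/m³
  commercially pure titanium: E = 104.0 GPa, ρ = 4530 kg/m³
  brass: E = 104.0 GPa, ρ = 8570 kg/m³
  maraging steel: M = 24.3 MN·m/kg
  commercially pure titanium: M = 23.0 MN·m/kg
  brass: M = 12.1 MN·m/kg
The maximum is for maraging steel.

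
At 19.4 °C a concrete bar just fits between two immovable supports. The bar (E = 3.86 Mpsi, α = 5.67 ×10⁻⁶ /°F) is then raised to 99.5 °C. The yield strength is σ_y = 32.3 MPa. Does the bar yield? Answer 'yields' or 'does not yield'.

E = 3.86 Mpsi = 26.61 GPa.
α = 5.67×10⁻⁶/°F × 9/5 = 10.2×10⁻⁶/K.
ΔT = 80.10 K. Constrained thermal stress σ = E·α·ΔT = 26.61×10³ MPa × 10.2×10⁻⁶ × 80.10 = 21.8 MPa (compressive).
Compare to σ_y = 32.3 MPa: σ < σ_y, so it does not yield.

does not yield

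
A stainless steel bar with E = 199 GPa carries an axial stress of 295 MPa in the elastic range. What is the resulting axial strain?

ε = σ/E = 295 / 199000 = 1.48×10⁻³.

1.48×10⁻³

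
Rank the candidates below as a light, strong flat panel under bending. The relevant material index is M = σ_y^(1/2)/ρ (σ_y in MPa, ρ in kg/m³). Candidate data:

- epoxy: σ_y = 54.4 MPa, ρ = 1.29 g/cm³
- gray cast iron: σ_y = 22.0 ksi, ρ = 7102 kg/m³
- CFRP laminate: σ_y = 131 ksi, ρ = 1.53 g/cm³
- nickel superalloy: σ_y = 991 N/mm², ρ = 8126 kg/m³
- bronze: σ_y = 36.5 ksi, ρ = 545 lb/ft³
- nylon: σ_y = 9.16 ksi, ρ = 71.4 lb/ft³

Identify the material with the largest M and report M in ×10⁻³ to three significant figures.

After converting to SI:
  epoxy: σ_y = 54.40 MPa, ρ = 1290 kg/m³
  gray cast iron: σ_y = 151.7 MPa, ρ = 7102 kg/m³
  CFRP laminate: σ_y = 903.2 MPa, ρ = 1530 kg/m³
  nickel superalloy: σ_y = 991.0 MPa, ρ = 8126 kg/m³
  bronze: σ_y = 251.7 MPa, ρ = 8730 kg/m³
  nylon: σ_y = 63.16 MPa, ρ = 1144 kg/m³
  CFRP laminate: M = 19.6×10⁻³
  nylon: M = 6.95×10⁻³
  epoxy: M = 5.72×10⁻³
  nickel superalloy: M = 3.87×10⁻³
  bronze: M = 1.82×10⁻³
  gray cast iron: M = 1.73×10⁻³
Highest index: CFRP laminate.

CFRP laminate, M = 19.6×10⁻³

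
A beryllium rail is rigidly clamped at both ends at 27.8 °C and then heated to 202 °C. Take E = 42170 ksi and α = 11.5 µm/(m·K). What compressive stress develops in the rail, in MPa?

582 MPa

E = 42170 ksi = 290.8 GPa.
ΔT = 174.2 K. Constrained thermal stress σ = E·α·ΔT = 290.8×10³ MPa × 11.5×10⁻⁶ × 174.2 = 582 MPa (compressive).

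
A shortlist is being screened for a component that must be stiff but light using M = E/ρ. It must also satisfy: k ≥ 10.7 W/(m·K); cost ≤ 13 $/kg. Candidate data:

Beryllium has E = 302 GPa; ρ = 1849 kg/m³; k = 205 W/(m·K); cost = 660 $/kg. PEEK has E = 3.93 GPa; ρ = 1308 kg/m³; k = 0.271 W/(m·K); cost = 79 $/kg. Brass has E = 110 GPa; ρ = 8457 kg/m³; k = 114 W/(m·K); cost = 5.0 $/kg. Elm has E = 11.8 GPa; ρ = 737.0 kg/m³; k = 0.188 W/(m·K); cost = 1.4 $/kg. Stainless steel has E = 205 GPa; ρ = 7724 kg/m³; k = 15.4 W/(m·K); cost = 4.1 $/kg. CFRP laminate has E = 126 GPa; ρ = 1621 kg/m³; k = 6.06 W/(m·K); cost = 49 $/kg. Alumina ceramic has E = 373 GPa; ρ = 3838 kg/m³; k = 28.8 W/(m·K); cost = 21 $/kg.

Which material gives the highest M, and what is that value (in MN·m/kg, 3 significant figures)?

stainless steel, M = 26.5 MN·m/kg

Screen on constraints: k ≥ 10.7 W/(m·K); cost ≤ 13 $/kg. Survivors: brass, stainless steel.
Computing M directly (units already consistent):
  stainless steel: M = 26.5 MN·m/kg
  brass: M = 13.0 MN·m/kg
Highest index: stainless steel.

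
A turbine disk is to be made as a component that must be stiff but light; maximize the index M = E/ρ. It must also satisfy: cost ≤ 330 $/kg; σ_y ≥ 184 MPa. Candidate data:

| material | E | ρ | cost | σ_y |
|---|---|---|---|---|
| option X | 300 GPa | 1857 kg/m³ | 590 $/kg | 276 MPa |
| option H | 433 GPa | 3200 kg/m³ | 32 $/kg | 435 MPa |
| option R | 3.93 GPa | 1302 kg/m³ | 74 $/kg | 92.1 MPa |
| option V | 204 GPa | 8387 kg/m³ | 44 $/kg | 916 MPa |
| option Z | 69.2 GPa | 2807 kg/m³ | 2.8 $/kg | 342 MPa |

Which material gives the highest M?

option H

Screen on constraints: cost ≤ 330 $/kg; σ_y ≥ 184 MPa. Survivors: option H, option V, option Z.
Per-candidate index values:
  option H: M = 135 MN·m/kg
  option Z: M = 24.7 MN·m/kg
  option V: M = 24.3 MN·m/kg
Highest index: option H.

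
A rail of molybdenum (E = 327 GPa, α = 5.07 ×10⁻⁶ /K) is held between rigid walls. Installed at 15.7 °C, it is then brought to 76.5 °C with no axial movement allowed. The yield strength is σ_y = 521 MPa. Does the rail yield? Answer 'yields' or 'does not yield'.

ΔT = 60.80 K. Constrained thermal stress σ = E·α·ΔT = 327.0×10³ MPa × 5.07×10⁻⁶ × 60.80 = 101 MPa (compressive).
Compare to σ_y = 521 MPa: σ < σ_y, so it does not yield.

does not yield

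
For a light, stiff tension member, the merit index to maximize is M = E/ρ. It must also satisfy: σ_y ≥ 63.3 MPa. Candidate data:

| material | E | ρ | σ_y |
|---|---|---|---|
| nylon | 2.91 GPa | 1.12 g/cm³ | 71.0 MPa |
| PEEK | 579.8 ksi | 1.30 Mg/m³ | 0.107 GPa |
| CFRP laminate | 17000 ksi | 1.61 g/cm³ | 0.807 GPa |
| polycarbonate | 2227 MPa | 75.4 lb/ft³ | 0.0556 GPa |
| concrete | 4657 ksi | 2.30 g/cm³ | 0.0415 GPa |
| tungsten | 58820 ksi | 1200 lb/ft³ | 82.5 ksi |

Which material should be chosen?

Screen on constraints: σ_y ≥ 63.3 MPa. Survivors: nylon, PEEK, CFRP laminate, tungsten.
Convert each candidate to consistent units, then evaluate M:
  nylon: E = 2.910 GPa, ρ = 1120 kg/m³
  PEEK: E = 3.998 GPa, ρ = 1300 kg/m³
  CFRP laminate: E = 117.2 GPa, ρ = 1610 kg/m³
  tungsten: E = 405.5 GPa, ρ = 19220 kg/m³
  CFRP laminate: M = 72.8 MN·m/kg
  tungsten: M = 21.1 MN·m/kg
  PEEK: M = 3.08 MN·m/kg
  nylon: M = 2.60 MN·m/kg
CFRP laminate ranks first.

CFRP laminate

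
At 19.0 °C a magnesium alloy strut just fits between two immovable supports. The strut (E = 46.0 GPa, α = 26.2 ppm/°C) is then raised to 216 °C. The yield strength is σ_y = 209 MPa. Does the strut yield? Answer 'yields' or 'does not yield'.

yields

ΔT = 197.0 K. Constrained thermal stress σ = E·α·ΔT = 46.00×10³ MPa × 26.2×10⁻⁶ × 197.0 = 237 MPa (compressive).
Compare to σ_y = 209 MPa: σ ≥ σ_y, so it yields.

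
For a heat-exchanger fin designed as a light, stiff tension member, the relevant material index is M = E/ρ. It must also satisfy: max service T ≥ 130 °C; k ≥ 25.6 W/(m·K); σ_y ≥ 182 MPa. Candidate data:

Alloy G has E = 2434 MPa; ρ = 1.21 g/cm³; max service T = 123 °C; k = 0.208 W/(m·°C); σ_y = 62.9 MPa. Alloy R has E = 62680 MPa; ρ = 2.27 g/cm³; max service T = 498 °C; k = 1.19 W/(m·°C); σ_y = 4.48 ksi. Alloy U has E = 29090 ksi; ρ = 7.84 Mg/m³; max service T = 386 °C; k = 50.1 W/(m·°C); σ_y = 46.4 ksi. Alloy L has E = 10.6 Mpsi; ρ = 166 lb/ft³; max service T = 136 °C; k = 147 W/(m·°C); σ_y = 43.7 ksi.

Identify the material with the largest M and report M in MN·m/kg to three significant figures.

Screen on constraints: max service T ≥ 130 °C; k ≥ 25.6 W/(m·K); σ_y ≥ 182 MPa. Survivors: alloy U, alloy L.
Normalizing units and computing the index:
  alloy U: E = 200.6 GPa, ρ = 7840 kg/m³
  alloy L: E = 73.08 GPa, ρ = 2659 kg/m³
  alloy L: M = 27.5 MN·m/kg
  alloy U: M = 25.6 MN·m/kg
Highest index: alloy L.

alloy L, M = 27.5 MN·m/kg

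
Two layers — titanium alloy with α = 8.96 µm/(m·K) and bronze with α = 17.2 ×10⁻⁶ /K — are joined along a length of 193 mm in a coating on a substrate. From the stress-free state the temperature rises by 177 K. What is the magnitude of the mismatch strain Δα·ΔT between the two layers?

Δα = |8.96 − 17.2|×10⁻⁶/K = 8.24×10⁻⁶/K.
Mismatch strain = Δα·ΔT = 8.24×10⁻⁶ × 177.0 = 1.46×10⁻³.

1.46×10⁻³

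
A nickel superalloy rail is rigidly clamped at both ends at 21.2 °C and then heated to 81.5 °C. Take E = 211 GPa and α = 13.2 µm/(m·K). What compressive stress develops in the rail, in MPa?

168 MPa

ΔT = 60.30 K. Constrained thermal stress σ = E·α·ΔT = 211.0×10³ MPa × 13.2×10⁻⁶ × 60.30 = 168 MPa (compressive).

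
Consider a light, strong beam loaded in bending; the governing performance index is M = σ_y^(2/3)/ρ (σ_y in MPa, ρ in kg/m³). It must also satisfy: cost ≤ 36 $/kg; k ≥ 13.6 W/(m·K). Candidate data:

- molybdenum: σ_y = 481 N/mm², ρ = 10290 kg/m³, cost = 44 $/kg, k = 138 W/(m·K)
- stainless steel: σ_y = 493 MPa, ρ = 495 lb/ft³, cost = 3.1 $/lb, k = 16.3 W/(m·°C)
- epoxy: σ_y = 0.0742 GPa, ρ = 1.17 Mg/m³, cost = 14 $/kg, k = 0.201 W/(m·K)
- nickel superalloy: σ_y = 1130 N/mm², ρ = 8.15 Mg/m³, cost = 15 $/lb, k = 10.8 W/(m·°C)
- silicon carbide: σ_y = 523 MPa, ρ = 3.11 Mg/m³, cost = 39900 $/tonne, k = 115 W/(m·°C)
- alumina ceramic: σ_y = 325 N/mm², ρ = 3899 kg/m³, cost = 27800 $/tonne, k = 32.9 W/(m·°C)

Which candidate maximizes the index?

Screen on constraints: cost ≤ 36 $/kg; k ≥ 13.6 W/(m·K). Survivors: stainless steel, alumina ceramic.
Convert each candidate to consistent units, then evaluate M:
  stainless steel: σ_y = 493.0 MPa, ρ = 7929 kg/m³
  alumina ceramic: σ_y = 325.0 MPa, ρ = 3899 kg/m³
  alumina ceramic: M = 12.1×10⁻³
  stainless steel: M = 7.87×10⁻³
Highest index: alumina ceramic.

alumina ceramic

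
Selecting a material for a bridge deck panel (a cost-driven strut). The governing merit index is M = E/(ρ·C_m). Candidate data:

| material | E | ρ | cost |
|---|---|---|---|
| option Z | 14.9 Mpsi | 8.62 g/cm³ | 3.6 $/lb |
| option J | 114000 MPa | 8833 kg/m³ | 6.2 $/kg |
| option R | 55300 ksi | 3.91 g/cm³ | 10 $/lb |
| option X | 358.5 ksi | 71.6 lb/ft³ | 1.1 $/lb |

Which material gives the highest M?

option R

After converting to SI:
  option Z: E = 102.7 GPa, ρ = 8620 kg/m³, cost = 7.937 $/kg
  option J: E = 114.0 GPa, ρ = 8833 kg/m³, cost = 6.200 $/kg
  option R: E = 381.3 GPa, ρ = 3910 kg/m³, cost = 22.05 $/kg
  option X: E = 2.472 GPa, ρ = 1147 kg/m³, cost = 2.425 $/kg
  option R: M = 4.42 MN·m per $
  option J: M = 2.08 MN·m per $
  option Z: M = 1.50 MN·m per $
  option X: M = 0.889 MN·m per $
Option R ranks first.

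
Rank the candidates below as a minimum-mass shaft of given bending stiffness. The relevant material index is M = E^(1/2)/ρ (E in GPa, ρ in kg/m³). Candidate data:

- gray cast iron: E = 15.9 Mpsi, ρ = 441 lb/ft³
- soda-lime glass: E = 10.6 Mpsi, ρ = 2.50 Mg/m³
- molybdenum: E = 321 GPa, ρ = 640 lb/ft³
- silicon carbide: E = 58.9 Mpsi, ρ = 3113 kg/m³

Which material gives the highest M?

silicon carbide

Putting every candidate on a common basis:
  gray cast iron: E = 109.6 GPa, ρ = 7064 kg/m³
  soda-lime glass: E = 73.08 GPa, ρ = 2500 kg/m³
  molybdenum: E = 321.0 GPa, ρ = 10250 kg/m³
  silicon carbide: E = 406.1 GPa, ρ = 3113 kg/m³
  silicon carbide: M = 6.47×10⁻³
  soda-lime glass: M = 3.42×10⁻³
  molybdenum: M = 1.75×10⁻³
  gray cast iron: M = 1.48×10⁻³
Highest index: silicon carbide.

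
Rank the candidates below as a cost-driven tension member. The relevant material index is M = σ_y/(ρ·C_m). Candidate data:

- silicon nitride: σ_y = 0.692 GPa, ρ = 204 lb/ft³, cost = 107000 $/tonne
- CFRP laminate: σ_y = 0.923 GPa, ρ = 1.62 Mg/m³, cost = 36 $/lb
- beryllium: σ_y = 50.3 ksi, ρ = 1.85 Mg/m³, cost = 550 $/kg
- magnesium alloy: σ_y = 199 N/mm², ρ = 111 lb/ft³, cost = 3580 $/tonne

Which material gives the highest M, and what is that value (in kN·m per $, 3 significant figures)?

magnesium alloy, M = 31.3 kN·m per $

In SI units:
  silicon nitride: σ_y = 692.0 MPa, ρ = 3268 kg/m³, cost = 107.0 $/kg
  CFRP laminate: σ_y = 923.0 MPa, ρ = 1620 kg/m³, cost = 79.37 $/kg
  beryllium: σ_y = 346.8 MPa, ρ = 1850 kg/m³, cost = 550.0 $/kg
  magnesium alloy: σ_y = 199.0 MPa, ρ = 1778 kg/m³, cost = 3.580 $/kg
  magnesium alloy: M = 31.3 kN·m per $
  CFRP laminate: M = 7.18 kN·m per $
  silicon nitride: M = 1.98 kN·m per $
  beryllium: M = 0.341 kN·m per $
Magnesium alloy has the largest M.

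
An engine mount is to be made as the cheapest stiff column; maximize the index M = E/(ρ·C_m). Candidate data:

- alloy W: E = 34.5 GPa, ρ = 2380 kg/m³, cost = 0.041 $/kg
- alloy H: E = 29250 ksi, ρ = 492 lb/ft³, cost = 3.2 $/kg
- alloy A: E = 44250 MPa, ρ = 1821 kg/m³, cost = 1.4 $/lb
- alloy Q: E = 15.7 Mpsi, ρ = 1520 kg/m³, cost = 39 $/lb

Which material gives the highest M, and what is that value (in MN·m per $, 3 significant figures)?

alloy W, M = 354 MN·m per $

After converting to SI:
  alloy W: E = 34.50 GPa, ρ = 2380 kg/m³, cost = 0.04100 $/kg
  alloy H: E = 201.7 GPa, ρ = 7881 kg/m³, cost = 3.200 $/kg
  alloy A: E = 44.25 GPa, ρ = 1821 kg/m³, cost = 3.086 $/kg
  alloy Q: E = 108.2 GPa, ρ = 1520 kg/m³, cost = 85.98 $/kg
  alloy W: M = 354 MN·m per $
  alloy H: M = 8.00 MN·m per $
  alloy A: M = 7.87 MN·m per $
  alloy Q: M = 0.828 MN·m per $
Highest index: alloy W.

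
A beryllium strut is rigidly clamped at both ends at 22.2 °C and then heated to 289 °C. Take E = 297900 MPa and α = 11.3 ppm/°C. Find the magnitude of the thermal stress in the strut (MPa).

898 MPa

E = 297900 MPa = 297.9 GPa.
ΔT = 266.8 K. Constrained thermal stress σ = E·α·ΔT = 297.9×10³ MPa × 11.3×10⁻⁶ × 266.8 = 898 MPa (compressive).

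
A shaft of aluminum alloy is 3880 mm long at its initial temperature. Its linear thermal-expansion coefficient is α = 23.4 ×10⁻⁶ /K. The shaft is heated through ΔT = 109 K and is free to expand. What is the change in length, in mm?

9.90 mm

ΔL = α·L₀·ΔT = 23.4×10⁻⁶ × 3880 mm × 109.0 K = 9.90 mm.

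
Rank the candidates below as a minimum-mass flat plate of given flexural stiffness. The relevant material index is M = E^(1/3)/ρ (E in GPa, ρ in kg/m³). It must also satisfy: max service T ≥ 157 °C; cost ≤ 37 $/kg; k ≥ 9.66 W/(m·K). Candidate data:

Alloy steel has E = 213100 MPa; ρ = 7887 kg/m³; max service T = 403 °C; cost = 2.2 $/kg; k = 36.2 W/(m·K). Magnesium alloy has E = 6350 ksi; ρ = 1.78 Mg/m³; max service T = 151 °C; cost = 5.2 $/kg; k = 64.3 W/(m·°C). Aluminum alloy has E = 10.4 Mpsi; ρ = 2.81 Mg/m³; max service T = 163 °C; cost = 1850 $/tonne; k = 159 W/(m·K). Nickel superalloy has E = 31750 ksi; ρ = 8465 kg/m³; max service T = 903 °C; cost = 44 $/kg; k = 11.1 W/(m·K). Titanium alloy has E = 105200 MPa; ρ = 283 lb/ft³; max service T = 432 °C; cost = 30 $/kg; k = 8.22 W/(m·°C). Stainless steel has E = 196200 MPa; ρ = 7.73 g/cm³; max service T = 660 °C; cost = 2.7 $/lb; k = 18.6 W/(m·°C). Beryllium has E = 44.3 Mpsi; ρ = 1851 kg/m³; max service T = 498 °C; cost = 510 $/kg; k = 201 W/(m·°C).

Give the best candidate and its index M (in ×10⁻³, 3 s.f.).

Screen on constraints: max service T ≥ 157 °C; cost ≤ 37 $/kg; k ≥ 9.66 W/(m·K). Survivors: alloy steel, aluminum alloy, stainless steel.
Putting every candidate on a common basis:
  alloy steel: E = 213.1 GPa, ρ = 7887 kg/m³
  aluminum alloy: E = 71.71 GPa, ρ = 2810 kg/m³
  stainless steel: E = 196.2 GPa, ρ = 7730 kg/m³
  aluminum alloy: M = 1.48×10⁻³
  alloy steel: M = 0.757×10⁻³
  stainless steel: M = 0.752×10⁻³
Aluminum alloy has the largest M.

aluminum alloy, M = 1.48×10⁻³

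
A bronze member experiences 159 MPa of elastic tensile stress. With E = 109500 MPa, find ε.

E = 109500 MPa = 109.5 GPa = 109500 MPa.
ε = σ/E = 159 / 109500 = 1.45×10⁻³.

1.45×10⁻³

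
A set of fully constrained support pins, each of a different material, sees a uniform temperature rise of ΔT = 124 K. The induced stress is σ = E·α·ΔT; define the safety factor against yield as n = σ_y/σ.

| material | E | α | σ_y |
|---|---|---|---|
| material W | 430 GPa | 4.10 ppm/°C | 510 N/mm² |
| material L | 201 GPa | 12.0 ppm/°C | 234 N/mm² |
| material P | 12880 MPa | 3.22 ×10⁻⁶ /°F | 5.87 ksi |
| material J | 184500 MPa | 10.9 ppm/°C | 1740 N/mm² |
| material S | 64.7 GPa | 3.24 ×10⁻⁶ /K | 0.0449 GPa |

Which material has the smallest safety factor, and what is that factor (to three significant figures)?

In consistent units (E in GPa, α in ×10⁻⁶/K, σ_y in MPa):
  material W: E = 430.0, α = 4.10, σ_y = 510.0 → σ = 219 MPa, n = 2.33
  material L: E = 201.0, α = 12.0, σ_y = 234.0 → σ = 299 MPa, n = 0.782
  material P: E = 12.88, α = 5.80, σ_y = 40.47 → σ = 9.26 MPa, n = 4.37
  material J: E = 184.5, α = 10.9, σ_y = 1740 → σ = 249 MPa, n = 6.98
  material S: E = 64.70, α = 3.24, σ_y = 44.90 → σ = 26.0 MPa, n = 1.73
The minimum is material L at n = 0.782.

material L, n = 0.782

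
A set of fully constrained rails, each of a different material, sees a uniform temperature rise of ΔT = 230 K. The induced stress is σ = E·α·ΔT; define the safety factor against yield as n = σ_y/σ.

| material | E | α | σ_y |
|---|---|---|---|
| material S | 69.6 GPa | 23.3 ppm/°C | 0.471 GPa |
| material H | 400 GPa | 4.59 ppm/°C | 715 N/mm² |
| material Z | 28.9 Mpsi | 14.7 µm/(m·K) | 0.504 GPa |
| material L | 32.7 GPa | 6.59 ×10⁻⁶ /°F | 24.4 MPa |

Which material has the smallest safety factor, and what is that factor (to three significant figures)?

material L, n = 0.273

Per material, after unit conversion:
  material S: E = 69.60, α = 23.3, σ_y = 471.0 → σ = 373 MPa, n = 1.26
  material H: E = 400.0, α = 4.59, σ_y = 715.0 → σ = 422 MPa, n = 1.69
  material Z: E = 199.3, α = 14.7, σ_y = 504.0 → σ = 674 MPa, n = 0.748
  material L: E = 32.70, α = 11.9, σ_y = 24.40 → σ = 89.2 MPa, n = 0.273
The minimum is material L at n = 0.273.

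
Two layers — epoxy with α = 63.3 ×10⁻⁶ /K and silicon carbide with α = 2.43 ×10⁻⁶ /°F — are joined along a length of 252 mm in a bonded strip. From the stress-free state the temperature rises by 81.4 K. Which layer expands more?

epoxy

silicon carbide: α = 2.43×10⁻⁶/°F × 9/5 = 4.37×10⁻⁶/K.
α(epoxy) = 63.3×10⁻⁶/K vs α(silicon carbide) = 4.37×10⁻⁶/K.
Higher α expands more for the same ΔT: epoxy.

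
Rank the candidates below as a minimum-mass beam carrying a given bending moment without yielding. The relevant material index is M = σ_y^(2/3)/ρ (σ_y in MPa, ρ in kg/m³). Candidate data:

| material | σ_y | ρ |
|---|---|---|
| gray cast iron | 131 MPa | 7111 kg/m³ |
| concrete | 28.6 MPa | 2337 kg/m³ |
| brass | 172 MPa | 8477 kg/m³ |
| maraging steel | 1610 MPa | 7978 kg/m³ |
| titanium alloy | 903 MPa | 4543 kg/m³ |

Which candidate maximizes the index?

Computing M directly (units already consistent):
  titanium alloy: M = 20.6×10⁻³
  maraging steel: M = 17.2×10⁻³
  concrete: M = 4.00×10⁻³
  brass: M = 3.65×10⁻³
  gray cast iron: M = 3.63×10⁻³
Titanium alloy has the largest M.

titanium alloy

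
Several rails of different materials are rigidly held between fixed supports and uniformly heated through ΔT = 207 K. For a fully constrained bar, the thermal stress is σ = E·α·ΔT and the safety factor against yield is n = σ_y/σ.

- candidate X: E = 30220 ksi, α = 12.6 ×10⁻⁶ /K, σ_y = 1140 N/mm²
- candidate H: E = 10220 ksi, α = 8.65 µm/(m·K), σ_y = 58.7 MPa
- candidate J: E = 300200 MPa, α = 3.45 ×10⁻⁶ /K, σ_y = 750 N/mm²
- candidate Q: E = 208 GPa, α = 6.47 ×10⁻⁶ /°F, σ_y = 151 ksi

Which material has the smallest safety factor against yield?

candidate H

Converting E to GPa, α to ×10⁻⁶/K, σ_y to MPa, then σ and n for each:
  candidate X: E = 208.4, α = 12.6, σ_y = 1140 → σ = 543 MPa, n = 2.10
  candidate H: E = 70.46, α = 8.65, σ_y = 58.70 → σ = 126 MPa, n = 0.465
  candidate J: E = 300.2, α = 3.45, σ_y = 750.0 → σ = 214 MPa, n = 3.50
  candidate Q: E = 208.0, α = 11.6, σ_y = 1041 → σ = 501 MPa, n = 2.08
Smallest n: candidate H with n = 0.465.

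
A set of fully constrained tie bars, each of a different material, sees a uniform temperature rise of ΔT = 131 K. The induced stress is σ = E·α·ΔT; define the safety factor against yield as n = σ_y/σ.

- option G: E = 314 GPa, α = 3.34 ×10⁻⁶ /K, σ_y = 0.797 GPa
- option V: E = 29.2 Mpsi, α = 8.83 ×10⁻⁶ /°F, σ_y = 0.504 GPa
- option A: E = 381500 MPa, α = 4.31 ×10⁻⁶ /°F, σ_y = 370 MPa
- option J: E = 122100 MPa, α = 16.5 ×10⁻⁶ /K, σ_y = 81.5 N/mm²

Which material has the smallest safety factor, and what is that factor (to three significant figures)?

option J, n = 0.309

Converting E to GPa, α to ×10⁻⁶/K, σ_y to MPa, then σ and n for each:
  option G: E = 314.0, α = 3.34, σ_y = 797.0 → σ = 137 MPa, n = 5.80
  option V: E = 201.3, α = 15.9, σ_y = 504.0 → σ = 419 MPa, n = 1.20
  option A: E = 381.5, α = 7.76, σ_y = 370.0 → σ = 388 MPa, n = 0.954
  option J: E = 122.1, α = 16.5, σ_y = 81.50 → σ = 264 MPa, n = 0.309
The minimum is option J at n = 0.309.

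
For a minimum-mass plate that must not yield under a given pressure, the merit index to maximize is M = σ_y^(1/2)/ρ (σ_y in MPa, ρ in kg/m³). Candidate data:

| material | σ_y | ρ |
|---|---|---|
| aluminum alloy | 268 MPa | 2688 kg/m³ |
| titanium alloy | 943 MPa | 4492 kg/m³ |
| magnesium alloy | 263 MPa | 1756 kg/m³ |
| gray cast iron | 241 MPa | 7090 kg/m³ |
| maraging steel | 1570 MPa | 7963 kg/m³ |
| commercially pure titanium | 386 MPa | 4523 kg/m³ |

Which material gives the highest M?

magnesium alloy

Per-candidate index values:
  magnesium alloy: M = 9.24×10⁻³
  titanium alloy: M = 6.84×10⁻³
  aluminum alloy: M = 6.09×10⁻³
  maraging steel: M = 4.98×10⁻³
  commercially pure titanium: M = 4.34×10⁻³
  gray cast iron: M = 2.19×10⁻³
Magnesium alloy has the largest M.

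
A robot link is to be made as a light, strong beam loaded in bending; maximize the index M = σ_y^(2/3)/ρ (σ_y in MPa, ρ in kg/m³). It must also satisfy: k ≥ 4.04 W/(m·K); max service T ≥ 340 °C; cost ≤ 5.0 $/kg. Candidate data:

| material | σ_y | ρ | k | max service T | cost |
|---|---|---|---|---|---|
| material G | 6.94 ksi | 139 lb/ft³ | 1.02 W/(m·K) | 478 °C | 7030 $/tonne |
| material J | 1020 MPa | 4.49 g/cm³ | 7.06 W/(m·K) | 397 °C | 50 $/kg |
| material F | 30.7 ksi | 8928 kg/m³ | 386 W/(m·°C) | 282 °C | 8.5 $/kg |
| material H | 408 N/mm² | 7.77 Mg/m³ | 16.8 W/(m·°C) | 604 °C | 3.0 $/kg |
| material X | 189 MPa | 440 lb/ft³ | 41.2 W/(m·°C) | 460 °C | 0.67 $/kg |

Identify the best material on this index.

Screen on constraints: k ≥ 4.04 W/(m·K); max service T ≥ 340 °C; cost ≤ 5.0 $/kg. Survivors: material H, material X.
Convert each candidate to consistent units, then evaluate M:
  material H: σ_y = 408.0 MPa, ρ = 7770 kg/m³
  material X: σ_y = 189.0 MPa, ρ = 7048 kg/m³
  material H: M = 7.08×10⁻³
  material X: M = 4.67×10⁻³
Highest index: material H.

material H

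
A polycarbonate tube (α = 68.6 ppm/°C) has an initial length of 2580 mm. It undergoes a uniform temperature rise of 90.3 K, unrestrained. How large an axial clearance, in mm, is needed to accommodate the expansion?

16.0 mm

ΔL = α·L₀·ΔT = 68.6×10⁻⁶ × 2580 mm × 90.30 K = 16.0 mm.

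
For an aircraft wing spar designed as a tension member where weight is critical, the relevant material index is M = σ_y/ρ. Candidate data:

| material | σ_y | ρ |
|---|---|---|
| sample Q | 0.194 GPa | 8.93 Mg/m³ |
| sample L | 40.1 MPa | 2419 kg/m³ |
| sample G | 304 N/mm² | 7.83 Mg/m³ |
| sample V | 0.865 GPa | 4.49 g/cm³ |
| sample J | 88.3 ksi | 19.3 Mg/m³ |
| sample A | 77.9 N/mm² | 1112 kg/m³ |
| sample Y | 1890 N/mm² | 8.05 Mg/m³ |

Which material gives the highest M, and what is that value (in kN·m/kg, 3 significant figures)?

After converting to SI:
  sample Q: σ_y = 194.0 MPa, ρ = 8930 kg/m³
  sample L: σ_y = 40.10 MPa, ρ = 2419 kg/m³
  sample G: σ_y = 304.0 MPa, ρ = 7830 kg/m³
  sample V: σ_y = 865.0 MPa, ρ = 4490 kg/m³
  sample J: σ_y = 608.8 MPa, ρ = 19300 kg/m³
  sample A: σ_y = 77.90 MPa, ρ = 1112 kg/m³
  sample Y: σ_y = 1890 MPa, ρ = 8050 kg/m³
  sample Y: M = 235 kN·m/kg
  sample V: M = 193 kN·m/kg
  sample A: M = 70.1 kN·m/kg
  sample G: M = 38.8 kN·m/kg
  sample J: M = 31.5 kN·m/kg
  sample Q: M = 21.7 kN·m/kg
  sample L: M = 16.6 kN·m/kg
Sample Y has the largest M.

sample Y, M = 235 kN·m/kg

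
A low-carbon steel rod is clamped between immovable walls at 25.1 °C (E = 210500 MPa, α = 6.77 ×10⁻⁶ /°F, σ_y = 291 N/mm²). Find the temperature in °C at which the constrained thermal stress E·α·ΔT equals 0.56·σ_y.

E = 210500 MPa = 210.5 GPa.
α = 6.77×10⁻⁶/°F × 9/5 = 12.2×10⁻⁶/K.
σ_y = 291 N/mm² = 291.0 MPa.
E·α·ΔT = 163.0 MPa ⇒ ΔT = 163.0 / (210.5×10³ × 12.2×10⁻⁶) = 63.53 K.
T = 25.1 + 63.53 = 88.63 °C.

88.6 °C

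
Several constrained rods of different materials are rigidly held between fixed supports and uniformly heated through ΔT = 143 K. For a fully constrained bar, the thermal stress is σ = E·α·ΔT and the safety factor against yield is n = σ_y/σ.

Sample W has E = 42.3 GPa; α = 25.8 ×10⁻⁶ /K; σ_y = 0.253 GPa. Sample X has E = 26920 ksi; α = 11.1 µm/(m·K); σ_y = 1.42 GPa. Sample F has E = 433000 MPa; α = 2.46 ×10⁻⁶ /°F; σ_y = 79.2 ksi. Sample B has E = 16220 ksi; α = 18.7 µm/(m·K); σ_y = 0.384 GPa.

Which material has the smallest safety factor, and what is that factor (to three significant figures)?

With everything in SI (GPa, ×10⁻⁶/K, MPa):
  sample W: E = 42.30, α = 25.8, σ_y = 253.0 → σ = 156 MPa, n = 1.62
  sample X: E = 185.6, α = 11.1, σ_y = 1420 → σ = 295 MPa, n = 4.82
  sample F: E = 433.0, α = 4.43, σ_y = 546.1 → σ = 274 MPa, n = 1.99
  sample B: E = 111.8, α = 18.7, σ_y = 384.0 → σ = 299 MPa, n = 1.28
Smallest n: sample B with n = 1.28.

sample B, n = 1.28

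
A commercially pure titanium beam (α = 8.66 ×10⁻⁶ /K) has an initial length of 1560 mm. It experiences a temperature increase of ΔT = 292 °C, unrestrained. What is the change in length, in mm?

ΔL = α·L₀·ΔT = 8.66×10⁻⁶ × 1560 mm × 292.0 K = 3.94 mm.

3.94 mm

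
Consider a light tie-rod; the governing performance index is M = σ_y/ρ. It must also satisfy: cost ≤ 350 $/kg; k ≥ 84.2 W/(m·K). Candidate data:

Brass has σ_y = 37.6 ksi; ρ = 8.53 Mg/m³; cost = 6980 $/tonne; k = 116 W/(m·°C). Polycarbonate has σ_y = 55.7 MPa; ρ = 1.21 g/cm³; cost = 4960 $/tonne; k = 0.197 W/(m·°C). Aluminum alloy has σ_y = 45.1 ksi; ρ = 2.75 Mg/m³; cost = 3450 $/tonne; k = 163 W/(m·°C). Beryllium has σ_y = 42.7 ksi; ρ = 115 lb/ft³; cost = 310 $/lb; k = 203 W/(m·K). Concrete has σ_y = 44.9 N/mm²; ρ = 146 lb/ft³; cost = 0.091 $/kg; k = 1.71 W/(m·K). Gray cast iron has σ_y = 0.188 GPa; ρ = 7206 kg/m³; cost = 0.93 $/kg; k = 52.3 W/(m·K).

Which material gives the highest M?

Screen on constraints: cost ≤ 350 $/kg; k ≥ 84.2 W/(m·K). Survivors: brass, aluminum alloy.
Normalizing units and computing the index:
  brass: σ_y = 259.2 MPa, ρ = 8530 kg/m³
  aluminum alloy: σ_y = 311.0 MPa, ρ = 2750 kg/m³
  aluminum alloy: M = 113 kN·m/kg
  brass: M = 30.4 kN·m/kg
Highest index: aluminum alloy.

aluminum alloy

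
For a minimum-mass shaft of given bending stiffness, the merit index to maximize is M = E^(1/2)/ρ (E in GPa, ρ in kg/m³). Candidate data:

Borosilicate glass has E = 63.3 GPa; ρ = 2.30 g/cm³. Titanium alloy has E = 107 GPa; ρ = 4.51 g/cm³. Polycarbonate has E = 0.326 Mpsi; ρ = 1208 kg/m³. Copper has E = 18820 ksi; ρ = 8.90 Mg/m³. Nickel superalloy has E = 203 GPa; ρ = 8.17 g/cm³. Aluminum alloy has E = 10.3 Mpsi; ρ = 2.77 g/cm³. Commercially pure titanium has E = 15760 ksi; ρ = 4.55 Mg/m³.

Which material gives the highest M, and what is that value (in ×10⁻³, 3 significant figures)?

borosilicate glass, M = 3.46×10⁻³

In SI units:
  borosilicate glass: E = 63.30 GPa, ρ = 2300 kg/m³
  titanium alloy: E = 107.0 GPa, ρ = 4510 kg/m³
  polycarbonate: E = 2.248 GPa, ρ = 1208 kg/m³
  copper: E = 129.8 GPa, ρ = 8900 kg/m³
  nickel superalloy: E = 203.0 GPa, ρ = 8170 kg/m³
  aluminum alloy: E = 71.02 GPa, ρ = 2770 kg/m³
  commercially pure titanium: E = 108.7 GPa, ρ = 4550 kg/m³
  borosilicate glass: M = 3.46×10⁻³
  aluminum alloy: M = 3.04×10⁻³
  titanium alloy: M = 2.29×10⁻³
  commercially pure titanium: M = 2.29×10⁻³
  nickel superalloy: M = 1.74×10⁻³
  copper: M = 1.28×10⁻³
  polycarbonate: M = 1.24×10⁻³
Highest index: borosilicate glass.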